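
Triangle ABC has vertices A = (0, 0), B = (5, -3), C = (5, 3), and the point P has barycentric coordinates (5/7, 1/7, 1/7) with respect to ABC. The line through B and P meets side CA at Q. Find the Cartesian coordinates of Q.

Line BP meets CA where the B-coordinate vanishes; zeroing P's B-weight and renormalizing leaves C, A-weights 1/7 : 5/7 → (1/6, 5/6).
So Q = (1/6)·C + (5/6)·A = (5/6, 1/2).

(5/6, 1/2)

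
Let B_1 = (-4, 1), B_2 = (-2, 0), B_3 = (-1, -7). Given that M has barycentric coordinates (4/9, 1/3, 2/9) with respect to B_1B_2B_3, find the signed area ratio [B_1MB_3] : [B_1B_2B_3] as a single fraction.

1/3

The signed ratio [B_1MB_3]/[B_1B_2B_3] equals the barycentric coordinate of M at vertex B_2, which is 1/3.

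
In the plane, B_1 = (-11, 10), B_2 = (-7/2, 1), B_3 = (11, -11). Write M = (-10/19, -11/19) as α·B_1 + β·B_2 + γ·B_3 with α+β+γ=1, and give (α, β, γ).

(6/19, 6/19, 7/19)

Signed area of the reference triangle: [B_1B_2B_3] = ½·((-11)·(1−(-11)) + (-7/2)·(-11−10) + 11·(10−1)) = ½·(-132 + 147/2 + 99) = 81/4.
[MB_2B_3] = ½·((-10/19)·(1−(-11)) + (-7/2)·(-11−(-11/19)) + 11·(-11/19−1)) = ½·(-120/19 + 693/19 − 330/19) = 243/38, so the B_1-coordinate is (243/38)/(81/4) = 6/19.
[B_1MB_3] = ½·((-11)·(-11/19−(-11)) + (-10/19)·(-11−10) + 11·(10−(-11/19))) = ½·(-2178/19 + 210/19 + 2211/19) = 243/38, so the B_2-coordinate is 6/19.
[B_1B_2M] = ½·((-11)·(1−(-11/19)) + (-7/2)·(-11/19−10) + (-10/19)·(10−1)) = ½·(-330/19 + 1407/38 − 90/19) = 567/76, so the B_3-coordinate is 7/19.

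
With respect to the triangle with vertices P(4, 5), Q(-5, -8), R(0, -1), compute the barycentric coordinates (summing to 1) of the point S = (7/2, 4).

(1/4, -1/2, 5/4)

Signed area of the reference triangle: [PQR] = ½·(4·(-8−(-1)) + (-5)·(-1−5) + 0·(5−(-8))) = ½·(-28 + 30 + 0) = 1.
[SQR] = ½·((7/2)·(-8−(-1)) + (-5)·(-1−4) + 0·(4−(-8))) = ½·(-49/2 + 25 + 0) = 1/4, so the P-coordinate is (1/4)/1 = 1/4.
[PSR] = ½·(4·(4−(-1)) + (7/2)·(-1−5) + 0·(5−4)) = ½·(20 − 21 + 0) = -1/2, so the Q-coordinate is -1/2.
[PQS] = ½·(4·(-8−4) + (-5)·(4−5) + (7/2)·(5−(-8))) = ½·(-48 + 5 + 91/2) = 5/4, so the R-coordinate is 5/4.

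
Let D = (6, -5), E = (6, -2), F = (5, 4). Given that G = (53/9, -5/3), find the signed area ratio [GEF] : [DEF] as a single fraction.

1/9

[DEF] = ½·(6·(-2−4) + 6·(4−(-5)) + 5·(-5−(-2))) = ½·(-36 + 54 − 15) = 3/2.
[GEF] = ½·((53/9)·(-2−4) + 6·(4−(-5/3)) + 5·(-5/3−(-2))) = ½·(-106/3 + 34 + 5/3) = 1/6, so the ratio is (1/6)/(3/2) = 1/9.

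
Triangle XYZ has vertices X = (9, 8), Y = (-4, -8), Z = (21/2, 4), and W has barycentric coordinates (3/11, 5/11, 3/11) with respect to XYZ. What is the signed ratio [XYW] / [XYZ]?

3/11

The signed ratio [XYW]/[XYZ] equals the barycentric coordinate of W at vertex Z, which is 3/11.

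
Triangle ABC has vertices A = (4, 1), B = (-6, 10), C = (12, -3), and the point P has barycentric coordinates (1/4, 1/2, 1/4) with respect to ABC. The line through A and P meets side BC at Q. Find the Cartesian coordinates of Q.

Line AP meets BC where the A-coordinate vanishes; zeroing P's A-weight and renormalizing leaves B, C-weights 1/2 : 1/4 → (2/3, 1/3).
So Q = (2/3)·B + (1/3)·C = (0, 17/3).

(0, 17/3)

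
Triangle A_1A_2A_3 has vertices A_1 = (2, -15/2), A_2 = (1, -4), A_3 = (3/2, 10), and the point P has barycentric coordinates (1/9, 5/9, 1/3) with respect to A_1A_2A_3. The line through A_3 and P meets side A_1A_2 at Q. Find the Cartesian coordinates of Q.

Line A_3P meets A_1A_2 where the A_3-coordinate vanishes; zeroing P's A_3-weight and renormalizing leaves A_1, A_2-weights 1/9 : 5/9 → (1/6, 5/6).
So Q = (1/6)·A_1 + (5/6)·A_2 = (7/6, -55/12).

(7/6, -55/12)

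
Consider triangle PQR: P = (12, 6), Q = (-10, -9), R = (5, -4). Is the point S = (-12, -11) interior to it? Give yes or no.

Barycentric coordinates of S: (-4/23, 121/115, 14/115).
The three coordinates are negative, positive, positive; a point is interior exactly when all three are positive.

no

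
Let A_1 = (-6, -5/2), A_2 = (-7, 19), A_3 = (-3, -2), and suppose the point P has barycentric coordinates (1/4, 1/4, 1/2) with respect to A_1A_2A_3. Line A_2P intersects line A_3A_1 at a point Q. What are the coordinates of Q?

Line A_2P meets A_3A_1 where the A_2-coordinate vanishes; zeroing P's A_2-weight and renormalizing leaves A_3, A_1-weights 1/2 : 1/4 → (2/3, 1/3).
So Q = (2/3)·A_3 + (1/3)·A_1 = (-4, -13/6).

(-4, -13/6)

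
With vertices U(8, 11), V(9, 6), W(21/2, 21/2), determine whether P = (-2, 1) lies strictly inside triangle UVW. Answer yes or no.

Barycentric coordinates of P: (7/2, 5/2, -5).
The three coordinates are positive, positive, negative; a point is interior exactly when all three are positive.

no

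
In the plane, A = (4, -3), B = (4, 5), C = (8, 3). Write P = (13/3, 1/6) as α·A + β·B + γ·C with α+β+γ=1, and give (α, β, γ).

(7/12, 1/3, 1/12)

Signed area of the reference triangle: [ABC] = ½·(4·(5−3) + 4·(3−(-3)) + 8·(-3−5)) = ½·(8 + 24 − 64) = -16.
[PBC] = ½·((13/3)·(5−3) + 4·(3−(1/6)) + 8·(1/6−5)) = ½·(26/3 + 34/3 − 116/3) = -28/3, so the A-coordinate is (-28/3)/(-16) = 7/12.
[APC] = ½·(4·(1/6−3) + (13/3)·(3−(-3)) + 8·(-3−(1/6))) = ½·(-34/3 + 26 − 76/3) = -16/3, so the B-coordinate is 1/3.
[ABP] = ½·(4·(5−(1/6)) + 4·(1/6−(-3)) + (13/3)·(-3−5)) = ½·(58/3 + 38/3 − 104/3) = -4/3, so the C-coordinate is 1/12.
Check: 7/12 + 1/3 + 1/12 = 1.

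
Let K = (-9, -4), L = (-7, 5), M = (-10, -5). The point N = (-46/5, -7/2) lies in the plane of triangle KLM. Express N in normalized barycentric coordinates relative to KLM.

(1/2, 1/10, 2/5)

Signed area of the reference triangle: [KLM] = ½·((-9)·(5−(-5)) + (-7)·(-5−(-4)) + (-10)·(-4−5)) = ½·(-90 + 7 + 90) = 7/2.
[NLM] = ½·((-46/5)·(5−(-5)) + (-7)·(-5−(-7/2)) + (-10)·(-7/2−5)) = ½·(-92 + 21/2 + 85) = 7/4, so the K-coordinate is (7/4)/(7/2) = 1/2.
[KNM] = ½·((-9)·(-7/2−(-5)) + (-46/5)·(-5−(-4)) + (-10)·(-4−(-7/2))) = ½·(-27/2 + 46/5 + 5) = 7/20, so the L-coordinate is 1/10.
[KLN] = ½·((-9)·(5−(-7/2)) + (-7)·(-7/2−(-4)) + (-46/5)·(-4−5)) = ½·(-153/2 − 7/2 + 414/5) = 7/5, so the M-coordinate is 2/5.
Check: 1/2 + 1/10 + 2/5 = 1.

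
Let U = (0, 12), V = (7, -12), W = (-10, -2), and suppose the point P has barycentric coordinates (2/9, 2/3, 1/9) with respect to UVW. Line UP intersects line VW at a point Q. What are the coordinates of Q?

Line UP meets VW where the U-coordinate vanishes; zeroing P's U-weight and renormalizing leaves V, W-weights 2/3 : 1/9 → (6/7, 1/7).
So Q = (6/7)·V + (1/7)·W = (32/7, -74/7).

(32/7, -74/7)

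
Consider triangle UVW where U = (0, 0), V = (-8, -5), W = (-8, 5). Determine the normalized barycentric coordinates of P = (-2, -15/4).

(3/4, 1/2, -1/4)

Signed area of the reference triangle: [UVW] = ½·(0·(-5−5) + (-8)·(5−0) + (-8)·(0−(-5))) = ½·(0 − 40 − 40) = -40.
[PVW] = ½·((-2)·(-5−5) + (-8)·(5−(-15/4)) + (-8)·(-15/4−(-5))) = ½·(20 − 70 − 10) = -30, so the U-coordinate is (-30)/(-40) = 3/4.
[UPW] = ½·(0·(-15/4−5) + (-2)·(5−0) + (-8)·(0−(-15/4))) = ½·(0 − 10 − 30) = -20, so the V-coordinate is 1/2.
[UVP] = ½·(0·(-5−(-15/4)) + (-8)·(-15/4−0) + (-2)·(0−(-5))) = ½·(0 + 30 − 10) = 10, so the W-coordinate is -1/4.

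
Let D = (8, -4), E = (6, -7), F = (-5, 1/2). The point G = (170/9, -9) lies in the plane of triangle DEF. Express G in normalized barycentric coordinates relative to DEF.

Signed area of the reference triangle: [DEF] = ½·(8·(-7−(1/2)) + 6·(1/2−(-4)) + (-5)·(-4−(-7))) = ½·(-60 + 27 − 15) = -24.
[GEF] = ½·((170/9)·(-7−(1/2)) + 6·(1/2−(-9)) + (-5)·(-9−(-7))) = ½·(-425/3 + 57 + 10) = -112/3, so the D-coordinate is (-112/3)/(-24) = 14/9.
[DGF] = ½·(8·(-9−(1/2)) + (170/9)·(1/2−(-4)) + (-5)·(-4−(-9))) = ½·(-76 + 85 − 25) = -8, so the E-coordinate is 1/3.
[DEG] = ½·(8·(-7−(-9)) + 6·(-9−(-4)) + (170/9)·(-4−(-7))) = ½·(16 − 30 + 170/3) = 64/3, so the F-coordinate is -8/9.

(14/9, 1/3, -8/9)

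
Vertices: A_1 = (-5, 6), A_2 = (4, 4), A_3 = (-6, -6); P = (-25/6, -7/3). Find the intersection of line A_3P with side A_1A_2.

Barycentric coordinates of P with respect to A_1A_2A_3: (1/6, 1/6, 2/3).
On side A_1A_2 the A_3-coordinate is zero; dropping P's A_3-weight 2/3 and renormalizing the remaining 1/6 : 1/6 gives weights 1/2, 1/2 on A_1, A_2.
Q = (1/2)·(-5, 6) + (1/2)·(4, 4) = (-1/2, 5).

(-1/2, 5)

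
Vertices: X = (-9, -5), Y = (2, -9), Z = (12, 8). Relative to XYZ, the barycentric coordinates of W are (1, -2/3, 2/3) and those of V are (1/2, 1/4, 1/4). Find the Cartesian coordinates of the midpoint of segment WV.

Barycentric coordinates of the midpoint are the average: (3/4, -5/24, 11/24).
Converting: (3/4)·X + (-5/24)·Y + (11/24)·Z = (-5/3, 43/24).

(-5/3, 43/24)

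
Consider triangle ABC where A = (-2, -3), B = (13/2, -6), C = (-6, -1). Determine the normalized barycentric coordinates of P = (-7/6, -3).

Signed area of the reference triangle: [ABC] = ½·((-2)·(-6−(-1)) + (13/2)·(-1−(-3)) + (-6)·(-3−(-6))) = ½·(10 + 13 − 18) = 5/2.
[PBC] = ½·((-7/6)·(-6−(-1)) + (13/2)·(-1−(-3)) + (-6)·(-3−(-6))) = ½·(35/6 + 13 − 18) = 5/12, so the A-coordinate is (5/12)/(5/2) = 1/6.
[APC] = ½·((-2)·(-3−(-1)) + (-7/6)·(-1−(-3)) + (-6)·(-3−(-3))) = ½·(4 − 7/3 + 0) = 5/6, so the B-coordinate is 1/3.
[ABP] = ½·((-2)·(-6−(-3)) + (13/2)·(-3−(-3)) + (-7/6)·(-3−(-6))) = ½·(6 + 0 − 7/2) = 5/4, so the C-coordinate is 1/2.

(1/6, 1/3, 1/2)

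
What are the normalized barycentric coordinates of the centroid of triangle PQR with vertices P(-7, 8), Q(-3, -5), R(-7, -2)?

The centroid is the average of the vertices, so each weight is 1/3.

(1/3, 1/3, 1/3)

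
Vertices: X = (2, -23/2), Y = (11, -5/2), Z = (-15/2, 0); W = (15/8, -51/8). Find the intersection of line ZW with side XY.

Barycentric coordinates of W with respect to XYZ: (1/2, 1/4, 1/4).
On side XY the Z-coordinate is zero; dropping W's Z-weight 1/4 and renormalizing the remaining 1/2 : 1/4 gives weights 2/3, 1/3 on X, Y.
V = (2/3)·(2, -23/2) + (1/3)·(11, -5/2) = (5, -17/2).

(5, -17/2)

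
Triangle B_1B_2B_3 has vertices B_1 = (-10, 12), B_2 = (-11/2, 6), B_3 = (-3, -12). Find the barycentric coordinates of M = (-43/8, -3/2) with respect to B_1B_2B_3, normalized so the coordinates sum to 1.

(1/4, 1/4, 1/2)

Signed area of the reference triangle: [B_1B_2B_3] = ½·((-10)·(6−(-12)) + (-11/2)·(-12−12) + (-3)·(12−6)) = ½·(-180 + 132 − 18) = -33.
[MB_2B_3] = ½·((-43/8)·(6−(-12)) + (-11/2)·(-12−(-3/2)) + (-3)·(-3/2−6)) = ½·(-387/4 + 231/4 + 45/2) = -33/4, so the B_1-coordinate is (-33/4)/(-33) = 1/4.
[B_1MB_3] = ½·((-10)·(-3/2−(-12)) + (-43/8)·(-12−12) + (-3)·(12−(-3/2))) = ½·(-105 + 129 − 81/2) = -33/4, so the B_2-coordinate is 1/4.
[B_1B_2M] = ½·((-10)·(6−(-3/2)) + (-11/2)·(-3/2−12) + (-43/8)·(12−6)) = ½·(-75 + 297/4 − 129/4) = -33/2, so the B_3-coordinate is 1/2.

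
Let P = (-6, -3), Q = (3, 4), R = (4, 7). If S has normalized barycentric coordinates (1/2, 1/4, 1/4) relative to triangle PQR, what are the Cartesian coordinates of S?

S = (1/2)·P + (1/4)·Q + (1/4)·R.
x-coordinate: (1/2)·(-6) + (1/4)·3 + (1/4)·4 = -5/4.
y-coordinate: (1/2)·(-3) + (1/4)·4 + (1/4)·7 = 5/4.

(-5/4, 5/4)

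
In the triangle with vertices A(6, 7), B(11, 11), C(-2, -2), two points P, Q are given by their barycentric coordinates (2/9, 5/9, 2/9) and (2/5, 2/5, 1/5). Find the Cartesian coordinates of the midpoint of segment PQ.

(67/10, 631/90)

Barycentric coordinates of the midpoint are the average: (14/45, 43/90, 19/90).
Converting: (14/45)·A + (43/90)·B + (19/90)·C = (67/10, 631/90).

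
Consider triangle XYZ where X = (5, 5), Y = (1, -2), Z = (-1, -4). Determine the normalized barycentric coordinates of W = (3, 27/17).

(9/17, 7/17, 1/17)

Signed area of the reference triangle: [XYZ] = ½·(5·(-2−(-4)) + 1·(-4−5) + (-1)·(5−(-2))) = ½·(10 − 9 − 7) = -3.
[WYZ] = ½·(3·(-2−(-4)) + 1·(-4−(27/17)) + (-1)·(27/17−(-2))) = ½·(6 − 95/17 − 61/17) = -27/17, so the X-coordinate is (-27/17)/(-3) = 9/17.
[XWZ] = ½·(5·(27/17−(-4)) + 3·(-4−5) + (-1)·(5−(27/17))) = ½·(475/17 − 27 − 58/17) = -21/17, so the Y-coordinate is 7/17.
[XYW] = ½·(5·(-2−(27/17)) + 1·(27/17−5) + 3·(5−(-2))) = ½·(-305/17 − 58/17 + 21) = -3/17, so the Z-coordinate is 1/17.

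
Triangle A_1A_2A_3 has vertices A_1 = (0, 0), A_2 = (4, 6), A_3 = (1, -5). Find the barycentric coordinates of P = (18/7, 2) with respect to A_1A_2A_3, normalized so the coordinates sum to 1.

(1/7, 4/7, 2/7)

Signed area of the reference triangle: [A_1A_2A_3] = ½·(0·(6−(-5)) + 4·(-5−0) + 1·(0−6)) = ½·(0 − 20 − 6) = -13.
[PA_2A_3] = ½·((18/7)·(6−(-5)) + 4·(-5−2) + 1·(2−6)) = ½·(198/7 − 28 − 4) = -13/7, so the A_1-coordinate is (-13/7)/(-13) = 1/7.
[A_1PA_3] = ½·(0·(2−(-5)) + (18/7)·(-5−0) + 1·(0−2)) = ½·(0 − 90/7 − 2) = -52/7, so the A_2-coordinate is 4/7.
[A_1A_2P] = ½·(0·(6−2) + 4·(2−0) + (18/7)·(0−6)) = ½·(0 + 8 − 108/7) = -26/7, so the A_3-coordinate is 2/7.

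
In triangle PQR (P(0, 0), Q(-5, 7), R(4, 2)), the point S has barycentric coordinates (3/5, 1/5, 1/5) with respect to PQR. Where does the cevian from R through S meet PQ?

(-5/4, 7/4)

Line RS meets PQ where the R-coordinate vanishes; zeroing S's R-weight and renormalizing leaves P, Q-weights 3/5 : 1/5 → (3/4, 1/4).
So T = (3/4)·P + (1/4)·Q = (-5/4, 7/4).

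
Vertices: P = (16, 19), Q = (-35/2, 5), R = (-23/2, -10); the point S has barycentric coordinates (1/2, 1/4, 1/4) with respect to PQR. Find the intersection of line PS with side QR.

Line PS meets QR where the P-coordinate vanishes; zeroing S's P-weight and renormalizing leaves Q, R-weights 1/4 : 1/4 → (1/2, 1/2).
So T = (1/2)·Q + (1/2)·R = (-29/2, -5/2).

(-29/2, -5/2)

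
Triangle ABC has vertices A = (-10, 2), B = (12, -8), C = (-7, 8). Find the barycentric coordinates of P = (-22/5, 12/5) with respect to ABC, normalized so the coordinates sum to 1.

Signed area of the reference triangle: [ABC] = ½·((-10)·(-8−8) + 12·(8−2) + (-7)·(2−(-8))) = ½·(160 + 72 − 70) = 81.
[PBC] = ½·((-22/5)·(-8−8) + 12·(8−(12/5)) + (-7)·(12/5−(-8))) = ½·(352/5 + 336/5 − 364/5) = 162/5, so the A-coordinate is (162/5)/81 = 2/5.
[APC] = ½·((-10)·(12/5−8) + (-22/5)·(8−2) + (-7)·(2−(12/5))) = ½·(56 − 132/5 + 14/5) = 81/5, so the B-coordinate is 1/5.
[ABP] = ½·((-10)·(-8−(12/5)) + 12·(12/5−2) + (-22/5)·(2−(-8))) = ½·(104 + 24/5 − 44) = 162/5, so the C-coordinate is 2/5.

(2/5, 1/5, 2/5)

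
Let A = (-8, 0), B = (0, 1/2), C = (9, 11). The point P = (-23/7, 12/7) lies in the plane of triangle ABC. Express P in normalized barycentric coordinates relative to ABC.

(4/7, 2/7, 1/7)

Signed area of the reference triangle: [ABC] = ½·((-8)·(1/2−11) + 0·(11−0) + 9·(0−(1/2))) = ½·(84 + 0 − 9/2) = 159/4.
[PBC] = ½·((-23/7)·(1/2−11) + 0·(11−(12/7)) + 9·(12/7−(1/2))) = ½·(69/2 + 0 + 153/14) = 159/7, so the A-coordinate is (159/7)/(159/4) = 4/7.
[APC] = ½·((-8)·(12/7−11) + (-23/7)·(11−0) + 9·(0−(12/7))) = ½·(520/7 − 253/7 − 108/7) = 159/14, so the B-coordinate is 2/7.
[ABP] = ½·((-8)·(1/2−(12/7)) + 0·(12/7−0) + (-23/7)·(0−(1/2))) = ½·(68/7 + 0 + 23/14) = 159/28, so the C-coordinate is 1/7.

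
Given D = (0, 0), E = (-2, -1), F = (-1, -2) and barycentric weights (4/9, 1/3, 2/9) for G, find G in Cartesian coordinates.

G = (4/9)·D + (1/3)·E + (2/9)·F.
x-coordinate: (4/9)·0 + (1/3)·(-2) + (2/9)·(-1) = -8/9.
y-coordinate: (4/9)·0 + (1/3)·(-1) + (2/9)·(-2) = -7/9.

(-8/9, -7/9)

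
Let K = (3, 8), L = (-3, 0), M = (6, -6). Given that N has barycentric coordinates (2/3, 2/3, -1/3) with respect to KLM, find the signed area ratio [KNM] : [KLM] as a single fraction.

2/3

The signed ratio [KNM]/[KLM] equals the barycentric coordinate of N at vertex L, which is 2/3.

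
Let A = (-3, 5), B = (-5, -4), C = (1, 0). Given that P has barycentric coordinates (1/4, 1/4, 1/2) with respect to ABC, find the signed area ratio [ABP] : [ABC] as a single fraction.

The signed ratio [ABP]/[ABC] equals the barycentric coordinate of P at vertex C, which is 1/2.

1/2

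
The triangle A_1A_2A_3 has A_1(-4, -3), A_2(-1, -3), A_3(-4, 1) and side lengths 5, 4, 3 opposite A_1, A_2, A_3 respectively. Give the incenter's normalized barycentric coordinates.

The incenter has barycentric coordinates proportional to the opposite side lengths: (5 : 4 : 3).
Normalizing by 5+4+3 = 12 gives (5/12, 1/3, 1/4).

(5/12, 1/3, 1/4)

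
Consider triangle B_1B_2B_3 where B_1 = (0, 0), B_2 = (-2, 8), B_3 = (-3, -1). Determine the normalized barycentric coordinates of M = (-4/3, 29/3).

Signed area of the reference triangle: [B_1B_2B_3] = ½·(0·(8−(-1)) + (-2)·(-1−0) + (-3)·(0−8)) = ½·(0 + 2 + 24) = 13.
[MB_2B_3] = ½·((-4/3)·(8−(-1)) + (-2)·(-1−(29/3)) + (-3)·(29/3−8)) = ½·(-12 + 64/3 − 5) = 13/6, so the B_1-coordinate is (13/6)/13 = 1/6.
[B_1MB_3] = ½·(0·(29/3−(-1)) + (-4/3)·(-1−0) + (-3)·(0−(29/3))) = ½·(0 + 4/3 + 29) = 91/6, so the B_2-coordinate is 7/6.
[B_1B_2M] = ½·(0·(8−(29/3)) + (-2)·(29/3−0) + (-4/3)·(0−8)) = ½·(0 − 58/3 + 32/3) = -13/3, so the B_3-coordinate is -1/3.
Check: 1/6 + 7/6 − 1/3 = 1.

(1/6, 7/6, -1/3)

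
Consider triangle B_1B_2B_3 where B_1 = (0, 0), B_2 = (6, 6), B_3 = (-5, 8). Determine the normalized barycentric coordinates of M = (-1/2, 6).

Signed area of the reference triangle: [B_1B_2B_3] = ½·(0·(6−8) + 6·(8−0) + (-5)·(0−6)) = ½·(0 + 48 + 30) = 39.
[MB_2B_3] = ½·((-1/2)·(6−8) + 6·(8−6) + (-5)·(6−6)) = ½·(1 + 12 + 0) = 13/2, so the B_1-coordinate is (13/2)/39 = 1/6.
[B_1MB_3] = ½·(0·(6−8) + (-1/2)·(8−0) + (-5)·(0−6)) = ½·(0 − 4 + 30) = 13, so the B_2-coordinate is 1/3.
[B_1B_2M] = ½·(0·(6−6) + 6·(6−0) + (-1/2)·(0−6)) = ½·(0 + 36 + 3) = 39/2, so the B_3-coordinate is 1/2.
Check: 1/6 + 1/3 + 1/2 = 1.

(1/6, 1/3, 1/2)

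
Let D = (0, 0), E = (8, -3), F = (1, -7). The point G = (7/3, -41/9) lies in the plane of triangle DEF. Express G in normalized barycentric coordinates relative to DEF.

(2/9, 2/9, 5/9)

Signed area of the reference triangle: [DEF] = ½·(0·(-3−(-7)) + 8·(-7−0) + 1·(0−(-3))) = ½·(0 − 56 + 3) = -53/2.
[GEF] = ½·((7/3)·(-3−(-7)) + 8·(-7−(-41/9)) + 1·(-41/9−(-3))) = ½·(28/3 − 176/9 − 14/9) = -53/9, so the D-coordinate is (-53/9)/(-53/2) = 2/9.
[DGF] = ½·(0·(-41/9−(-7)) + (7/3)·(-7−0) + 1·(0−(-41/9))) = ½·(0 − 49/3 + 41/9) = -53/9, so the E-coordinate is 2/9.
[DEG] = ½·(0·(-3−(-41/9)) + 8·(-41/9−0) + (7/3)·(0−(-3))) = ½·(0 − 328/9 + 7) = -265/18, so the F-coordinate is 5/9.
Check: 2/9 + 2/9 + 5/9 = 1.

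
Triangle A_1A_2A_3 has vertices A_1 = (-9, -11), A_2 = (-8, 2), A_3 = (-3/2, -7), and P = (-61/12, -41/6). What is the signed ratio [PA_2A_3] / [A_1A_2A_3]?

[A_1A_2A_3] = ½·((-9)·(2−(-7)) + (-8)·(-7−(-11)) + (-3/2)·(-11−2)) = ½·(-81 − 32 + 39/2) = -187/4.
[PA_2A_3] = ½·((-61/12)·(2−(-7)) + (-8)·(-7−(-41/6)) + (-3/2)·(-41/6−2)) = ½·(-183/4 + 4/3 + 53/4) = -187/12, so the ratio is (-187/12)/(-187/4) = 1/3.

1/3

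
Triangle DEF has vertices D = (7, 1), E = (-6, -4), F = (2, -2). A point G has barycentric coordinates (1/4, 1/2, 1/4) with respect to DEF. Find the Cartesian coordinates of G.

G = (1/4)·D + (1/2)·E + (1/4)·F.
x-coordinate: (1/4)·7 + (1/2)·(-6) + (1/4)·2 = -3/4.
y-coordinate: (1/4)·1 + (1/2)·(-4) + (1/4)·(-2) = -9/4.

(-3/4, -9/4)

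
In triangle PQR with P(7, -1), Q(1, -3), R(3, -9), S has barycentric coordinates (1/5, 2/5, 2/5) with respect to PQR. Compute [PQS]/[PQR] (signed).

The signed ratio [PQS]/[PQR] equals the barycentric coordinate of S at vertex R, which is 2/5.

2/5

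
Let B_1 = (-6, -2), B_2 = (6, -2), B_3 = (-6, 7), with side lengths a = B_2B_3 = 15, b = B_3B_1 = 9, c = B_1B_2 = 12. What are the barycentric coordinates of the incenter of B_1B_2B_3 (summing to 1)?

(5/12, 1/4, 1/3)

The incenter has barycentric coordinates proportional to the opposite side lengths: (15 : 9 : 12).
Normalizing by 15+9+12 = 36 gives (5/12, 1/4, 1/3).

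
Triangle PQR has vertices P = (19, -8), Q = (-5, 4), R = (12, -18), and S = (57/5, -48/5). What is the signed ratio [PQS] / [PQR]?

[PQR] = ½·(19·(4−(-18)) + (-5)·(-18−(-8)) + 12·(-8−4)) = ½·(418 + 50 − 144) = 162.
[PQS] = ½·(19·(4−(-48/5)) + (-5)·(-48/5−(-8)) + (57/5)·(-8−4)) = ½·(1292/5 + 8 − 684/5) = 324/5, so the ratio is (324/5)/162 = 2/5.

2/5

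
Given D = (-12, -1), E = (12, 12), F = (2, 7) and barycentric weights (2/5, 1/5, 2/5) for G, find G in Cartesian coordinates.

(-8/5, 24/5)

G = (2/5)·D + (1/5)·E + (2/5)·F.
x-coordinate: (2/5)·(-12) + (1/5)·12 + (2/5)·2 = -8/5.
y-coordinate: (2/5)·(-1) + (1/5)·12 + (2/5)·7 = 24/5.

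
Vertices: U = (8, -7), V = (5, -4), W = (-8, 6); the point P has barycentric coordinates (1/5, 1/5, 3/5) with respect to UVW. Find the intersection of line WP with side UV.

(13/2, -11/2)

Line WP meets UV where the W-coordinate vanishes; zeroing P's W-weight and renormalizing leaves U, V-weights 1/5 : 1/5 → (1/2, 1/2).
So Q = (1/2)·U + (1/2)·V = (13/2, -11/2).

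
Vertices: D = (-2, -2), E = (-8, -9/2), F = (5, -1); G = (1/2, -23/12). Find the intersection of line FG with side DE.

Barycentric coordinates of G with respect to DEF: (1/3, 1/6, 1/2).
On side DE the F-coordinate is zero; dropping G's F-weight 1/2 and renormalizing the remaining 1/3 : 1/6 gives weights 2/3, 1/3 on D, E.
H = (2/3)·(-2, -2) + (1/3)·(-8, -9/2) = (-4, -17/6).

(-4, -17/6)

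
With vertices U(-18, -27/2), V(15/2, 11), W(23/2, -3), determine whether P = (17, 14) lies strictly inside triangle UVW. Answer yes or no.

no

Barycentric coordinates of P: (-29/91, 355/364, 125/364).
The three coordinates are negative, positive, positive; a point is interior exactly when all three are positive.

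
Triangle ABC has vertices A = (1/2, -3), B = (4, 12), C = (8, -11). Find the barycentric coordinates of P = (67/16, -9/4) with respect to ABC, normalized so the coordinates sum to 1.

(3/8, 1/4, 3/8)

Signed area of the reference triangle: [ABC] = ½·((1/2)·(12−(-11)) + 4·(-11−(-3)) + 8·(-3−12)) = ½·(23/2 − 32 − 120) = -281/4.
[PBC] = ½·((67/16)·(12−(-11)) + 4·(-11−(-9/4)) + 8·(-9/4−12)) = ½·(1541/16 − 35 − 114) = -843/32, so the A-coordinate is (-843/32)/(-281/4) = 3/8.
[APC] = ½·((1/2)·(-9/4−(-11)) + (67/16)·(-11−(-3)) + 8·(-3−(-9/4))) = ½·(35/8 − 67/2 − 6) = -281/16, so the B-coordinate is 1/4.
[ABP] = ½·((1/2)·(12−(-9/4)) + 4·(-9/4−(-3)) + (67/16)·(-3−12)) = ½·(57/8 + 3 − 1005/16) = -843/32, so the C-coordinate is 3/8.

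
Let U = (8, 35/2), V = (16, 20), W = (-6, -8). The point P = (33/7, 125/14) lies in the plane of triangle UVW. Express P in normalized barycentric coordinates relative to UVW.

(3/7, 3/14, 5/14)

Signed area of the reference triangle: [UVW] = ½·(8·(20−(-8)) + 16·(-8−(35/2)) + (-6)·(35/2−20)) = ½·(224 − 408 + 15) = -169/2.
[PVW] = ½·((33/7)·(20−(-8)) + 16·(-8−(125/14)) + (-6)·(125/14−20)) = ½·(132 − 1896/7 + 465/7) = -507/14, so the U-coordinate is (-507/14)/(-169/2) = 3/7.
[UPW] = ½·(8·(125/14−(-8)) + (33/7)·(-8−(35/2)) + (-6)·(35/2−(125/14))) = ½·(948/7 − 1683/14 − 360/7) = -507/28, so the V-coordinate is 3/14.
[UVP] = ½·(8·(20−(125/14)) + 16·(125/14−(35/2)) + (33/7)·(35/2−20)) = ½·(620/7 − 960/7 − 165/14) = -845/28, so the W-coordinate is 5/14.
Check: 3/7 + 3/14 + 5/14 = 1.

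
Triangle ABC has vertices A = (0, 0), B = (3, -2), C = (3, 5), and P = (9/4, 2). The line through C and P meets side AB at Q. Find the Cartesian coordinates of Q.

(3/2, -1)

Barycentric coordinates of P with respect to ABC: (1/4, 1/4, 1/2).
On side AB the C-coordinate is zero; dropping P's C-weight 1/2 and renormalizing the remaining 1/4 : 1/4 gives weights 1/2, 1/2 on A, B.
Q = (1/2)·(0, 0) + (1/2)·(3, -2) = (3/2, -1).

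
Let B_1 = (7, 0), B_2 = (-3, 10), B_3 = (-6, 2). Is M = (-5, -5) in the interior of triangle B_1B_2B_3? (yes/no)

no

Barycentric coordinates of M: (29/110, -89/110, 17/11).
The three coordinates are positive, negative, positive; a point is interior exactly when all three are positive.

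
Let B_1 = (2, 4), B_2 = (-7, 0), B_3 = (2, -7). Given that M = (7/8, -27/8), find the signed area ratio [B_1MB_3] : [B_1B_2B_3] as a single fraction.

[B_1B_2B_3] = ½·(2·(0−(-7)) + (-7)·(-7−4) + 2·(4−0)) = ½·(14 + 77 + 8) = 99/2.
[B_1MB_3] = ½·(2·(-27/8−(-7)) + (7/8)·(-7−4) + 2·(4−(-27/8))) = ½·(29/4 − 77/8 + 59/4) = 99/16, so the ratio is (99/16)/(99/2) = 1/8.

1/8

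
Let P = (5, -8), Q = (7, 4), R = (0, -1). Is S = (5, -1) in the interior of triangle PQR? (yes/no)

yes

Barycentric coordinates of S: (25/74, 35/74, 7/37).
The three coordinates are positive, positive, positive; a point is interior exactly when all three are positive.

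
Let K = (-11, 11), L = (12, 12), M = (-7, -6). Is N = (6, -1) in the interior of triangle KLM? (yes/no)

no

Barycentric coordinates of N: (-139/395, 241/395, 293/395).
The three coordinates are negative, positive, positive; a point is interior exactly when all three are positive.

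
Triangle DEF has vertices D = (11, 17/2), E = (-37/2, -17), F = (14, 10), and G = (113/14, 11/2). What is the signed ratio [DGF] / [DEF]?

1/7

[DEF] = ½·(11·(-17−10) + (-37/2)·(10−(17/2)) + 14·(17/2−(-17))) = ½·(-297 − 111/4 + 357) = 129/8.
[DGF] = ½·(11·(11/2−10) + (113/14)·(10−(17/2)) + 14·(17/2−(11/2))) = ½·(-99/2 + 339/28 + 42) = 129/56, so the ratio is (129/56)/(129/8) = 1/7.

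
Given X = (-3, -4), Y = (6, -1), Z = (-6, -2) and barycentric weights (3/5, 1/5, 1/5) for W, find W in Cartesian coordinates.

W = (3/5)·X + (1/5)·Y + (1/5)·Z.
x-coordinate: (3/5)·(-3) + (1/5)·6 + (1/5)·(-6) = -9/5.
y-coordinate: (3/5)·(-4) + (1/5)·(-1) + (1/5)·(-2) = -3.

(-9/5, -3)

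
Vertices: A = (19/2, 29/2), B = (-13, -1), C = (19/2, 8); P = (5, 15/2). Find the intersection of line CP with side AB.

(-7/4, 27/4)

Barycentric coordinates of P with respect to ABC: (1/5, 1/5, 3/5).
On side AB the C-coordinate is zero; dropping P's C-weight 3/5 and renormalizing the remaining 1/5 : 1/5 gives weights 1/2, 1/2 on A, B.
Q = (1/2)·(19/2, 29/2) + (1/2)·(-13, -1) = (-7/4, 27/4).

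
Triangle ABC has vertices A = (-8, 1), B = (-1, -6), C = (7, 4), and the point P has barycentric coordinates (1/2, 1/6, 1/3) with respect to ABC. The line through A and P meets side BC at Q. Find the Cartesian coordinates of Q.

(13/3, 2/3)

Line AP meets BC where the A-coordinate vanishes; zeroing P's A-weight and renormalizing leaves B, C-weights 1/6 : 1/3 → (1/3, 2/3).
So Q = (1/3)·B + (2/3)·C = (13/3, 2/3).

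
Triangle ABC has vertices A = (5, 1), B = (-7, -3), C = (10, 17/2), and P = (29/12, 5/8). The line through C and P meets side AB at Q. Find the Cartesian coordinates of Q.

(19/11, -1/11)

Barycentric coordinates of P with respect to ABC: (2/3, 1/4, 1/12).
On side AB the C-coordinate is zero; dropping P's C-weight 1/12 and renormalizing the remaining 2/3 : 1/4 gives weights 8/11, 3/11 on A, B.
Q = (8/11)·(5, 1) + (3/11)·(-7, -3) = (19/11, -1/11).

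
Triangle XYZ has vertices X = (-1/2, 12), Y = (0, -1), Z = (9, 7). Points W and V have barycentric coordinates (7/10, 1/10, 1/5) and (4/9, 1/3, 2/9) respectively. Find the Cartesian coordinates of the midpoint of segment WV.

(581/360, 1463/180)

Barycentric coordinates of the midpoint are the average: (103/180, 13/60, 19/90).
Converting: (103/180)·X + (13/60)·Y + (19/90)·Z = (581/360, 1463/180).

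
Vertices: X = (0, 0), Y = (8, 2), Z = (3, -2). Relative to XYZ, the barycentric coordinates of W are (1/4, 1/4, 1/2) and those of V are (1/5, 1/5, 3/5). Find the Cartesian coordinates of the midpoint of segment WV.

Barycentric coordinates of the midpoint are the average: (9/40, 9/40, 11/20).
Converting: (9/40)·X + (9/40)·Y + (11/20)·Z = (69/20, -13/20).

(69/20, -13/20)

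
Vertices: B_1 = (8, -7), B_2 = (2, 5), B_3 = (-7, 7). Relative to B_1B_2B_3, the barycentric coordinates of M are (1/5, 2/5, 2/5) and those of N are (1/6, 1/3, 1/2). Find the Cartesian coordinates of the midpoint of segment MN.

(-19/20, 37/10)

Barycentric coordinates of the midpoint are the average: (11/60, 11/30, 9/20).
Converting: (11/60)·B_1 + (11/30)·B_2 + (9/20)·B_3 = (-19/20, 37/10).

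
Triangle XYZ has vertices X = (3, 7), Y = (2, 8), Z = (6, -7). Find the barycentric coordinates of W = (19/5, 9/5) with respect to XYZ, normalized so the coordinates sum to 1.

(1/5, 2/5, 2/5)

Signed area of the reference triangle: [XYZ] = ½·(3·(8−(-7)) + 2·(-7−7) + 6·(7−8)) = ½·(45 − 28 − 6) = 11/2.
[WYZ] = ½·((19/5)·(8−(-7)) + 2·(-7−(9/5)) + 6·(9/5−8)) = ½·(57 − 88/5 − 186/5) = 11/10, so the X-coordinate is (11/10)/(11/2) = 1/5.
[XWZ] = ½·(3·(9/5−(-7)) + (19/5)·(-7−7) + 6·(7−(9/5))) = ½·(132/5 − 266/5 + 156/5) = 11/5, so the Y-coordinate is 2/5.
[XYW] = ½·(3·(8−(9/5)) + 2·(9/5−7) + (19/5)·(7−8)) = ½·(93/5 − 52/5 − 19/5) = 11/5, so the Z-coordinate is 2/5.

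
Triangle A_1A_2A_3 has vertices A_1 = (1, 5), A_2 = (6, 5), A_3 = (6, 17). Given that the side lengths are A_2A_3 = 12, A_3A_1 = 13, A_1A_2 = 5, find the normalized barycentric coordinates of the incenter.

The incenter has barycentric coordinates proportional to the opposite side lengths: (12 : 13 : 5).
Normalizing by 12+13+5 = 30 gives (2/5, 13/30, 1/6).

(2/5, 13/30, 1/6)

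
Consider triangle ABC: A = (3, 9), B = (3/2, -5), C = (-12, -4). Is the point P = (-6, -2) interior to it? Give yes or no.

yes

Barycentric coordinates of P: (22/127, 32/127, 73/127).
The three coordinates are positive, positive, positive; a point is interior exactly when all three are positive.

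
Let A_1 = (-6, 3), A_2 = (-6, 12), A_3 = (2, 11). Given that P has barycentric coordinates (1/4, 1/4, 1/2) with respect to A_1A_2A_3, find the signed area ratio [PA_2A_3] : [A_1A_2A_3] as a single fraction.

1/4

The signed ratio [PA_2A_3]/[A_1A_2A_3] equals the barycentric coordinate of P at vertex A_1, which is 1/4.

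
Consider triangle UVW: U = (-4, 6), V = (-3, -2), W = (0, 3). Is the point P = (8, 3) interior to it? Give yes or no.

no

Barycentric coordinates of P: (-40/29, -24/29, 93/29).
The three coordinates are negative, negative, positive; a point is interior exactly when all three are positive.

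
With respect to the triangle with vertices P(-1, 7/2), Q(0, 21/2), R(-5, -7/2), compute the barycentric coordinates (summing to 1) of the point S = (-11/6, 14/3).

(1/6, 1/2, 1/3)

Signed area of the reference triangle: [PQR] = ½·((-1)·(21/2−(-7/2)) + 0·(-7/2−(7/2)) + (-5)·(7/2−(21/2))) = ½·(-14 + 0 + 35) = 21/2.
[SQR] = ½·((-11/6)·(21/2−(-7/2)) + 0·(-7/2−(14/3)) + (-5)·(14/3−(21/2))) = ½·(-77/3 + 0 + 175/6) = 7/4, so the P-coordinate is (7/4)/(21/2) = 1/6.
[PSR] = ½·((-1)·(14/3−(-7/2)) + (-11/6)·(-7/2−(7/2)) + (-5)·(7/2−(14/3))) = ½·(-49/6 + 77/6 + 35/6) = 21/4, so the Q-coordinate is 1/2.
[PQS] = ½·((-1)·(21/2−(14/3)) + 0·(14/3−(7/2)) + (-11/6)·(7/2−(21/2))) = ½·(-35/6 + 0 + 77/6) = 7/2, so the R-coordinate is 1/3.
Check: 1/6 + 1/2 + 1/3 = 1.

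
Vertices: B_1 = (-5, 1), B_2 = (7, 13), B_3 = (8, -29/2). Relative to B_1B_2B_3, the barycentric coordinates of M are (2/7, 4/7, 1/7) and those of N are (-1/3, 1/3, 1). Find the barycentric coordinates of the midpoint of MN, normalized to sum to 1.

(-1/42, 19/42, 4/7)

Since both coordinate triples sum to 1, the midpoint's barycentrics are the componentwise average.
(2/7+-1/3)/2 = -1/42; similarly 19/42 and 4/7.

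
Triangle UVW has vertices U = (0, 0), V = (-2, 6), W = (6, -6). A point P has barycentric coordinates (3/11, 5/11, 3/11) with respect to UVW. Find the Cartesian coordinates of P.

P = (3/11)·U + (5/11)·V + (3/11)·W.
x-coordinate: (3/11)·0 + (5/11)·(-2) + (3/11)·6 = 8/11.
y-coordinate: (3/11)·0 + (5/11)·6 + (3/11)·(-6) = 12/11.

(8/11, 12/11)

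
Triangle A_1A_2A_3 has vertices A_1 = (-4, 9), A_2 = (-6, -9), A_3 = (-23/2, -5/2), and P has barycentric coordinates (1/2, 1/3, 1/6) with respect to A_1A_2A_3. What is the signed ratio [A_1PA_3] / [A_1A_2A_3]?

1/3

The signed ratio [A_1PA_3]/[A_1A_2A_3] equals the barycentric coordinate of P at vertex A_2, which is 1/3.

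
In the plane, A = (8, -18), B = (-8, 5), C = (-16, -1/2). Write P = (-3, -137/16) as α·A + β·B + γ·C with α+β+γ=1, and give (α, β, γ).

(1/2, 1/8, 3/8)

Signed area of the reference triangle: [ABC] = ½·(8·(5−(-1/2)) + (-8)·(-1/2−(-18)) + (-16)·(-18−5)) = ½·(44 − 140 + 368) = 136.
[PBC] = ½·((-3)·(5−(-1/2)) + (-8)·(-1/2−(-137/16)) + (-16)·(-137/16−5)) = ½·(-33/2 − 129/2 + 217) = 68, so the A-coordinate is 68/136 = 1/2.
[APC] = ½·(8·(-137/16−(-1/2)) + (-3)·(-1/2−(-18)) + (-16)·(-18−(-137/16))) = ½·(-129/2 − 105/2 + 151) = 17, so the B-coordinate is 1/8.
[ABP] = ½·(8·(5−(-137/16)) + (-8)·(-137/16−(-18)) + (-3)·(-18−5)) = ½·(217/2 − 151/2 + 69) = 51, so the C-coordinate is 3/8.
Check: 1/2 + 1/8 + 3/8 = 1.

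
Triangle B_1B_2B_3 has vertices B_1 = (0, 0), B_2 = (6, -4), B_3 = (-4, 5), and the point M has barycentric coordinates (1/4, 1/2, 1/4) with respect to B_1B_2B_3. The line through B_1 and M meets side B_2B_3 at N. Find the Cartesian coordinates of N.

(8/3, -1)

Line B_1M meets B_2B_3 where the B_1-coordinate vanishes; zeroing M's B_1-weight and renormalizing leaves B_2, B_3-weights 1/2 : 1/4 → (2/3, 1/3).
So N = (2/3)·B_2 + (1/3)·B_3 = (8/3, -1).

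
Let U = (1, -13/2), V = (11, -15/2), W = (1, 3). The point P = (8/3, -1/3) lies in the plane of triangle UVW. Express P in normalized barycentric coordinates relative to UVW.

Signed area of the reference triangle: [UVW] = ½·(1·(-15/2−3) + 11·(3−(-13/2)) + 1·(-13/2−(-15/2))) = ½·(-21/2 + 209/2 + 1) = 95/2.
[PVW] = ½·((8/3)·(-15/2−3) + 11·(3−(-1/3)) + 1·(-1/3−(-15/2))) = ½·(-28 + 110/3 + 43/6) = 95/12, so the U-coordinate is (95/12)/(95/2) = 1/6.
[UPW] = ½·(1·(-1/3−3) + (8/3)·(3−(-13/2)) + 1·(-13/2−(-1/3))) = ½·(-10/3 + 76/3 − 37/6) = 95/12, so the V-coordinate is 1/6.
[UVP] = ½·(1·(-15/2−(-1/3)) + 11·(-1/3−(-13/2)) + (8/3)·(-13/2−(-15/2))) = ½·(-43/6 + 407/6 + 8/3) = 95/3, so the W-coordinate is 2/3.

(1/6, 1/6, 2/3)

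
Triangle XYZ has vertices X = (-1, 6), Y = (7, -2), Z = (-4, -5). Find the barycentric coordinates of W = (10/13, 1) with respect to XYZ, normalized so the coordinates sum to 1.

Signed area of the reference triangle: [XYZ] = ½·((-1)·(-2−(-5)) + 7·(-5−6) + (-4)·(6−(-2))) = ½·(-3 − 77 − 32) = -56.
[WYZ] = ½·((10/13)·(-2−(-5)) + 7·(-5−1) + (-4)·(1−(-2))) = ½·(30/13 − 42 − 12) = -336/13, so the X-coordinate is (-336/13)/(-56) = 6/13.
[XWZ] = ½·((-1)·(1−(-5)) + (10/13)·(-5−6) + (-4)·(6−1)) = ½·(-6 − 110/13 − 20) = -224/13, so the Y-coordinate is 4/13.
[XYW] = ½·((-1)·(-2−1) + 7·(1−6) + (10/13)·(6−(-2))) = ½·(3 − 35 + 80/13) = -168/13, so the Z-coordinate is 3/13.

(6/13, 4/13, 3/13)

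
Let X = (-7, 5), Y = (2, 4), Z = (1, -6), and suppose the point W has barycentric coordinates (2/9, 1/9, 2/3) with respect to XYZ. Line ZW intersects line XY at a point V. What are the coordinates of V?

Line ZW meets XY where the Z-coordinate vanishes; zeroing W's Z-weight and renormalizing leaves X, Y-weights 2/9 : 1/9 → (2/3, 1/3).
So V = (2/3)·X + (1/3)·Y = (-4, 14/3).

(-4, 14/3)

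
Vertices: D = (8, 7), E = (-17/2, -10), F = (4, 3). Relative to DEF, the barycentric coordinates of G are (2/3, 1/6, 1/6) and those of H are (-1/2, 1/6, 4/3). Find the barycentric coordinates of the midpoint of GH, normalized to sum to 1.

(1/12, 1/6, 3/4)

Since both coordinate triples sum to 1, the midpoint's barycentrics are the componentwise average.
(2/3+-1/2)/2 = 1/12; similarly 1/6 and 3/4.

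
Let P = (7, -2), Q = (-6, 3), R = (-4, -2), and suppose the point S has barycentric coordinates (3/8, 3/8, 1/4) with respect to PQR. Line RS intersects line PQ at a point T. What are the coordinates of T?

Line RS meets PQ where the R-coordinate vanishes; zeroing S's R-weight and renormalizing leaves P, Q-weights 3/8 : 3/8 → (1/2, 1/2).
So T = (1/2)·P + (1/2)·Q = (1/2, 1/2).

(1/2, 1/2)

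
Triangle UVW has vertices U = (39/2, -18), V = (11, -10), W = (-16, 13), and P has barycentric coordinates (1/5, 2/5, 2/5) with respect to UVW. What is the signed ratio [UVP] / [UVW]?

The signed ratio [UVP]/[UVW] equals the barycentric coordinate of P at vertex W, which is 2/5.

2/5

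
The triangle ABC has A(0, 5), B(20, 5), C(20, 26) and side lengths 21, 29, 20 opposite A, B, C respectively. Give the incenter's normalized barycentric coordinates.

(3/10, 29/70, 2/7)

The incenter has barycentric coordinates proportional to the opposite side lengths: (21 : 29 : 20).
Normalizing by 21+29+20 = 70 gives (3/10, 29/70, 2/7).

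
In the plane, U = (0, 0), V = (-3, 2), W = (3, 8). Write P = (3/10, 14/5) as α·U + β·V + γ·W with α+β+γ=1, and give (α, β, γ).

(1/2, 1/5, 3/10)

Signed area of the reference triangle: [UVW] = ½·(0·(2−8) + (-3)·(8−0) + 3·(0−2)) = ½·(0 − 24 − 6) = -15.
[PVW] = ½·((3/10)·(2−8) + (-3)·(8−(14/5)) + 3·(14/5−2)) = ½·(-9/5 − 78/5 + 12/5) = -15/2, so the U-coordinate is (-15/2)/(-15) = 1/2.
[UPW] = ½·(0·(14/5−8) + (3/10)·(8−0) + 3·(0−(14/5))) = ½·(0 + 12/5 − 42/5) = -3, so the V-coordinate is 1/5.
[UVP] = ½·(0·(2−(14/5)) + (-3)·(14/5−0) + (3/10)·(0−2)) = ½·(0 − 42/5 − 3/5) = -9/2, so the W-coordinate is 3/10.
Check: 1/2 + 1/5 + 3/10 = 1.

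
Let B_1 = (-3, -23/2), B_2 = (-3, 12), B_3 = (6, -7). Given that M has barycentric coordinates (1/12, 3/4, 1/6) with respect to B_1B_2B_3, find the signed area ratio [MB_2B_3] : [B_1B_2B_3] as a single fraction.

1/12

The signed ratio [MB_2B_3]/[B_1B_2B_3] equals the barycentric coordinate of M at vertex B_1, which is 1/12.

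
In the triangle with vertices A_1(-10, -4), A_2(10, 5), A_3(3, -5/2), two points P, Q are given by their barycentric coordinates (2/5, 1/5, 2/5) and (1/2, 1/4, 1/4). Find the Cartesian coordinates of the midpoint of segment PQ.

(-51/40, -119/80)

Barycentric coordinates of the midpoint are the average: (9/20, 9/40, 13/40).
Converting: (9/20)·A_1 + (9/40)·A_2 + (13/40)·A_3 = (-51/40, -119/80).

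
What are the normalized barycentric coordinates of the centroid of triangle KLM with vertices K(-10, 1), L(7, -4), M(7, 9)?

(1/3, 1/3, 1/3)

The centroid is the average of the vertices, so each weight is 1/3.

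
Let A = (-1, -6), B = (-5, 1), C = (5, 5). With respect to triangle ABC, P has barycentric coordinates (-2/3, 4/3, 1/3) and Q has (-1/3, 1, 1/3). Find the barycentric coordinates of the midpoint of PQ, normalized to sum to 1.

Since both coordinate triples sum to 1, the midpoint's barycentrics are the componentwise average.
(-2/3+-1/3)/2 = -1/2; similarly 7/6 and 1/3.

(-1/2, 7/6, 1/3)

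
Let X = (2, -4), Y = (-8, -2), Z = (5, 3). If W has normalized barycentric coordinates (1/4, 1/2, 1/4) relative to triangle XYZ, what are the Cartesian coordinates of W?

W = (1/4)·X + (1/2)·Y + (1/4)·Z.
x-coordinate: (1/4)·2 + (1/2)·(-8) + (1/4)·5 = -9/4.
y-coordinate: (1/4)·(-4) + (1/2)·(-2) + (1/4)·3 = -5/4.

(-9/4, -5/4)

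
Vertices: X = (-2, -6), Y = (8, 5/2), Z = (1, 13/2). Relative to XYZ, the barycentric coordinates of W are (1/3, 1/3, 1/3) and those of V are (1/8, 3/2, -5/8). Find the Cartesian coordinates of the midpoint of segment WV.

Barycentric coordinates of the midpoint are the average: (11/48, 11/12, -7/48).
Converting: (11/48)·X + (11/12)·Y + (-7/48)·Z = (323/48, -1/32).

(323/48, -1/32)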